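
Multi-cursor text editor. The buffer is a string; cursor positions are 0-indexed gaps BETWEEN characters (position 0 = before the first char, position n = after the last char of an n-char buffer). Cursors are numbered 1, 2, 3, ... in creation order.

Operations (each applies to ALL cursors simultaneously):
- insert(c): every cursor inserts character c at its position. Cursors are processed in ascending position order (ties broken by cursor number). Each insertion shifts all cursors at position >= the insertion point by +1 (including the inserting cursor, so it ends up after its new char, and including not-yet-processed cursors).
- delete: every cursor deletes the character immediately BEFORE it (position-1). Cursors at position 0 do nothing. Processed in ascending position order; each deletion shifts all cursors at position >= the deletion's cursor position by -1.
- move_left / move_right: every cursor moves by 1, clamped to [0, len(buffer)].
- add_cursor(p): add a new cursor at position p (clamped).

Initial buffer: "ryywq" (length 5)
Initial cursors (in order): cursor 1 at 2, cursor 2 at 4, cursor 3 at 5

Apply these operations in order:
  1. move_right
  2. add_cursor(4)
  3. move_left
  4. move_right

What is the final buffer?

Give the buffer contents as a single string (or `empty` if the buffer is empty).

Answer: ryywq

Derivation:
After op 1 (move_right): buffer="ryywq" (len 5), cursors c1@3 c2@5 c3@5, authorship .....
After op 2 (add_cursor(4)): buffer="ryywq" (len 5), cursors c1@3 c4@4 c2@5 c3@5, authorship .....
After op 3 (move_left): buffer="ryywq" (len 5), cursors c1@2 c4@3 c2@4 c3@4, authorship .....
After op 4 (move_right): buffer="ryywq" (len 5), cursors c1@3 c4@4 c2@5 c3@5, authorship .....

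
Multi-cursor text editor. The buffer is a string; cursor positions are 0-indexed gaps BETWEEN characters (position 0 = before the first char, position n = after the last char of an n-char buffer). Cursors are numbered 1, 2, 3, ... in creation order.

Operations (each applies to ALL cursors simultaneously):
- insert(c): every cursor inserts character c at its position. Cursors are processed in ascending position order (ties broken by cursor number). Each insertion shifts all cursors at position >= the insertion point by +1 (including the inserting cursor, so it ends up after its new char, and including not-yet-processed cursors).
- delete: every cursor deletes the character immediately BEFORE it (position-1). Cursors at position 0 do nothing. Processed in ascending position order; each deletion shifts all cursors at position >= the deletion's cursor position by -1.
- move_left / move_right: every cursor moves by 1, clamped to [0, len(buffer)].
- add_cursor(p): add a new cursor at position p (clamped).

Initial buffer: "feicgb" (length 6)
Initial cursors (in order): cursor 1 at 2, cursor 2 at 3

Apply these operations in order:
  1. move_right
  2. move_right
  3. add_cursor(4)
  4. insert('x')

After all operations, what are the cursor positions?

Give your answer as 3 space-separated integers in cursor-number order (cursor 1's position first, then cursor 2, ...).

Answer: 6 8 6

Derivation:
After op 1 (move_right): buffer="feicgb" (len 6), cursors c1@3 c2@4, authorship ......
After op 2 (move_right): buffer="feicgb" (len 6), cursors c1@4 c2@5, authorship ......
After op 3 (add_cursor(4)): buffer="feicgb" (len 6), cursors c1@4 c3@4 c2@5, authorship ......
After op 4 (insert('x')): buffer="feicxxgxb" (len 9), cursors c1@6 c3@6 c2@8, authorship ....13.2.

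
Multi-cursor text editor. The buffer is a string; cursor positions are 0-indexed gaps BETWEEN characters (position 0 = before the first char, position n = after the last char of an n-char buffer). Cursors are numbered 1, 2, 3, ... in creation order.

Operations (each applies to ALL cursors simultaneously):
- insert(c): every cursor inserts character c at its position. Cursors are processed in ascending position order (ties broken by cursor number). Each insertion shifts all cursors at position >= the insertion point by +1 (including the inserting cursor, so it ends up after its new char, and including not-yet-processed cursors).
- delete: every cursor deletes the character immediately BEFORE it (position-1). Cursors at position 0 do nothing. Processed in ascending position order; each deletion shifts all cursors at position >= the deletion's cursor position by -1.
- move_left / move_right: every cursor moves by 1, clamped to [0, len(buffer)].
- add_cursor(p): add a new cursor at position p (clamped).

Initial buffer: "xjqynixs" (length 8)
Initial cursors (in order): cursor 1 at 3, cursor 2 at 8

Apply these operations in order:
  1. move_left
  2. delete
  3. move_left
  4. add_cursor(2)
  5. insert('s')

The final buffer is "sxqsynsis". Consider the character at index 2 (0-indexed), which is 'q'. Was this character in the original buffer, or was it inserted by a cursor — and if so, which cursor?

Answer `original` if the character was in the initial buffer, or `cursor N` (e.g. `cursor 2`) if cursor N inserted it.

Answer: original

Derivation:
After op 1 (move_left): buffer="xjqynixs" (len 8), cursors c1@2 c2@7, authorship ........
After op 2 (delete): buffer="xqynis" (len 6), cursors c1@1 c2@5, authorship ......
After op 3 (move_left): buffer="xqynis" (len 6), cursors c1@0 c2@4, authorship ......
After op 4 (add_cursor(2)): buffer="xqynis" (len 6), cursors c1@0 c3@2 c2@4, authorship ......
After op 5 (insert('s')): buffer="sxqsynsis" (len 9), cursors c1@1 c3@4 c2@7, authorship 1..3..2..
Authorship (.=original, N=cursor N): 1 . . 3 . . 2 . .
Index 2: author = original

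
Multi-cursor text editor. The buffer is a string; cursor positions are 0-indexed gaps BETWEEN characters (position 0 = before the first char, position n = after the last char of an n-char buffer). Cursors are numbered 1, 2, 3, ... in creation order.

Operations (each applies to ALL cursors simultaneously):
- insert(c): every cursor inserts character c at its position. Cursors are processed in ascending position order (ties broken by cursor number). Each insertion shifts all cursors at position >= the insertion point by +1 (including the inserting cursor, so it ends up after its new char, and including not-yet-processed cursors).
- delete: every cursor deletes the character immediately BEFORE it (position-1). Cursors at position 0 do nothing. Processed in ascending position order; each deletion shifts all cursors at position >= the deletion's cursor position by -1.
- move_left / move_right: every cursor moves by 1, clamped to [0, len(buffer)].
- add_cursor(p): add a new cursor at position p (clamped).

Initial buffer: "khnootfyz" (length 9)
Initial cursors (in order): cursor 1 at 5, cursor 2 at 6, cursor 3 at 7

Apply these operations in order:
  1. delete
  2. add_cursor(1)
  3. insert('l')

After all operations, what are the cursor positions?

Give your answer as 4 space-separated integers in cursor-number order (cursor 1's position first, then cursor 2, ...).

Answer: 8 8 8 2

Derivation:
After op 1 (delete): buffer="khnoyz" (len 6), cursors c1@4 c2@4 c3@4, authorship ......
After op 2 (add_cursor(1)): buffer="khnoyz" (len 6), cursors c4@1 c1@4 c2@4 c3@4, authorship ......
After op 3 (insert('l')): buffer="klhnolllyz" (len 10), cursors c4@2 c1@8 c2@8 c3@8, authorship .4...123..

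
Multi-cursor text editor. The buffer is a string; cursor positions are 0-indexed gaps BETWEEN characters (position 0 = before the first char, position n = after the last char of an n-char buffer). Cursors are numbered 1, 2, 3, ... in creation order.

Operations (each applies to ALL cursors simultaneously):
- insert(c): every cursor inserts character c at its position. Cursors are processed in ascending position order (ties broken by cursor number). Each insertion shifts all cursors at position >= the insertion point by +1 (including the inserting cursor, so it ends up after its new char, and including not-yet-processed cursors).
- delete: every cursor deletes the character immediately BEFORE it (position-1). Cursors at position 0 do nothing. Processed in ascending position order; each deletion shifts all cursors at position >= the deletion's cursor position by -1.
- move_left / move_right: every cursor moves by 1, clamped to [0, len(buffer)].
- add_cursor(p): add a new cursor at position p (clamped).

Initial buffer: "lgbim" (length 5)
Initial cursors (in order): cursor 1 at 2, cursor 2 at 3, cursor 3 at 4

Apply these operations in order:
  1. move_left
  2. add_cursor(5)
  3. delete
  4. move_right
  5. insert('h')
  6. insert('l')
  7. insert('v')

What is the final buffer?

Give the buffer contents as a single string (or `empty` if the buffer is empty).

After op 1 (move_left): buffer="lgbim" (len 5), cursors c1@1 c2@2 c3@3, authorship .....
After op 2 (add_cursor(5)): buffer="lgbim" (len 5), cursors c1@1 c2@2 c3@3 c4@5, authorship .....
After op 3 (delete): buffer="i" (len 1), cursors c1@0 c2@0 c3@0 c4@1, authorship .
After op 4 (move_right): buffer="i" (len 1), cursors c1@1 c2@1 c3@1 c4@1, authorship .
After op 5 (insert('h')): buffer="ihhhh" (len 5), cursors c1@5 c2@5 c3@5 c4@5, authorship .1234
After op 6 (insert('l')): buffer="ihhhhllll" (len 9), cursors c1@9 c2@9 c3@9 c4@9, authorship .12341234
After op 7 (insert('v')): buffer="ihhhhllllvvvv" (len 13), cursors c1@13 c2@13 c3@13 c4@13, authorship .123412341234

Answer: ihhhhllllvvvv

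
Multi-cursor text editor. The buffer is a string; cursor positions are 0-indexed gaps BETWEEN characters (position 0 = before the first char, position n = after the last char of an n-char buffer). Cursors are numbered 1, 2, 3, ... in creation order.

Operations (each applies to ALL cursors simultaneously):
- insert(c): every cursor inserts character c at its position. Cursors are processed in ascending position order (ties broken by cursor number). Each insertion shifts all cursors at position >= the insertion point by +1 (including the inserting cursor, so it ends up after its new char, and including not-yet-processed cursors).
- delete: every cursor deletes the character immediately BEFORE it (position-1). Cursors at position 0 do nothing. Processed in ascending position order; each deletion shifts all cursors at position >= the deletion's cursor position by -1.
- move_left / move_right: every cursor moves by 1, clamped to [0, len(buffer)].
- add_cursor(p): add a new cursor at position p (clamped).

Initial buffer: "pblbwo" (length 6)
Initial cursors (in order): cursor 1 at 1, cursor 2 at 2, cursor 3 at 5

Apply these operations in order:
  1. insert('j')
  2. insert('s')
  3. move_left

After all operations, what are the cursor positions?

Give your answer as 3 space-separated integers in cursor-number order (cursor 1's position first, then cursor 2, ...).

After op 1 (insert('j')): buffer="pjbjlbwjo" (len 9), cursors c1@2 c2@4 c3@8, authorship .1.2...3.
After op 2 (insert('s')): buffer="pjsbjslbwjso" (len 12), cursors c1@3 c2@6 c3@11, authorship .11.22...33.
After op 3 (move_left): buffer="pjsbjslbwjso" (len 12), cursors c1@2 c2@5 c3@10, authorship .11.22...33.

Answer: 2 5 10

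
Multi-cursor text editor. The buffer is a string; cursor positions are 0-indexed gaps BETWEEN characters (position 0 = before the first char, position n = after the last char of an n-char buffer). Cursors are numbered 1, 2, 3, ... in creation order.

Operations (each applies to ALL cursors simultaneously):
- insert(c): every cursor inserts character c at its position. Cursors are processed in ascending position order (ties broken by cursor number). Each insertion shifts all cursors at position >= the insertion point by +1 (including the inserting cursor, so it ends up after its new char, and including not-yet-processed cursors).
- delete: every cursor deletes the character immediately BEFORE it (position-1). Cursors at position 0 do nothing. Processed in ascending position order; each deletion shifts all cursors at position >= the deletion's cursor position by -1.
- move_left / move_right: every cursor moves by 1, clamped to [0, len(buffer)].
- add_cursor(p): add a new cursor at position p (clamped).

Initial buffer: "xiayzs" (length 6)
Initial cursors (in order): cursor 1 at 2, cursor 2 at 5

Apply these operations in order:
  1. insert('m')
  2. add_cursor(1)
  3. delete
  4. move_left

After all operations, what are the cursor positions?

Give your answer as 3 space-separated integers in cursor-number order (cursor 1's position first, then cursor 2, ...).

After op 1 (insert('m')): buffer="ximayzms" (len 8), cursors c1@3 c2@7, authorship ..1...2.
After op 2 (add_cursor(1)): buffer="ximayzms" (len 8), cursors c3@1 c1@3 c2@7, authorship ..1...2.
After op 3 (delete): buffer="iayzs" (len 5), cursors c3@0 c1@1 c2@4, authorship .....
After op 4 (move_left): buffer="iayzs" (len 5), cursors c1@0 c3@0 c2@3, authorship .....

Answer: 0 3 0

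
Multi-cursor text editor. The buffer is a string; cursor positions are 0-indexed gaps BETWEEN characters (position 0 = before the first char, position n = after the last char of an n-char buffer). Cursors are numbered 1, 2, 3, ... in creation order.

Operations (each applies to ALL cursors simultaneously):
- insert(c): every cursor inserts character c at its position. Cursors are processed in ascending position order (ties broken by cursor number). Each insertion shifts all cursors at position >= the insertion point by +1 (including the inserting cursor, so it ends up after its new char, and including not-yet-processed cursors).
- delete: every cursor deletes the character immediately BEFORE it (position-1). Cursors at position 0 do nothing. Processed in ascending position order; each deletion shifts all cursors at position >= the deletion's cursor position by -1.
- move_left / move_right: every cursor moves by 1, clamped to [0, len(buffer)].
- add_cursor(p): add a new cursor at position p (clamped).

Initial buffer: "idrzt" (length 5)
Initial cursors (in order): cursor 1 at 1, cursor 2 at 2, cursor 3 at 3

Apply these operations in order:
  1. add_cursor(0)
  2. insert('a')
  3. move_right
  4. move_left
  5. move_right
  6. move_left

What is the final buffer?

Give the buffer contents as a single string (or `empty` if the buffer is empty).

Answer: aiadarazt

Derivation:
After op 1 (add_cursor(0)): buffer="idrzt" (len 5), cursors c4@0 c1@1 c2@2 c3@3, authorship .....
After op 2 (insert('a')): buffer="aiadarazt" (len 9), cursors c4@1 c1@3 c2@5 c3@7, authorship 4.1.2.3..
After op 3 (move_right): buffer="aiadarazt" (len 9), cursors c4@2 c1@4 c2@6 c3@8, authorship 4.1.2.3..
After op 4 (move_left): buffer="aiadarazt" (len 9), cursors c4@1 c1@3 c2@5 c3@7, authorship 4.1.2.3..
After op 5 (move_right): buffer="aiadarazt" (len 9), cursors c4@2 c1@4 c2@6 c3@8, authorship 4.1.2.3..
After op 6 (move_left): buffer="aiadarazt" (len 9), cursors c4@1 c1@3 c2@5 c3@7, authorship 4.1.2.3..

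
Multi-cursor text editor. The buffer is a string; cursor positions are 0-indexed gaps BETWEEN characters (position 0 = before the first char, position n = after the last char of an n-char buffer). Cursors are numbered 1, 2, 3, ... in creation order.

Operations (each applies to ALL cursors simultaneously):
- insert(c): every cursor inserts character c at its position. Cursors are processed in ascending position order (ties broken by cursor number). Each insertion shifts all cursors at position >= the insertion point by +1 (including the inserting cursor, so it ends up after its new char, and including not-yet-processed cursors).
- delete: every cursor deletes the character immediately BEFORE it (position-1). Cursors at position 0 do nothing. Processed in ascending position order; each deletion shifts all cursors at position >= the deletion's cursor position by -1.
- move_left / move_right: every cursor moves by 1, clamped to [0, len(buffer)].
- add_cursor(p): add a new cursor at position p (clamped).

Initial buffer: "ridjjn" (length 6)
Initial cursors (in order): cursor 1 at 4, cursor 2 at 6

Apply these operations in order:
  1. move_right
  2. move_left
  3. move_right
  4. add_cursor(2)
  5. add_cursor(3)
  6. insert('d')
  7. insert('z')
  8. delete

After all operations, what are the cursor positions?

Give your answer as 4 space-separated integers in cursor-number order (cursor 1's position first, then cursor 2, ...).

After op 1 (move_right): buffer="ridjjn" (len 6), cursors c1@5 c2@6, authorship ......
After op 2 (move_left): buffer="ridjjn" (len 6), cursors c1@4 c2@5, authorship ......
After op 3 (move_right): buffer="ridjjn" (len 6), cursors c1@5 c2@6, authorship ......
After op 4 (add_cursor(2)): buffer="ridjjn" (len 6), cursors c3@2 c1@5 c2@6, authorship ......
After op 5 (add_cursor(3)): buffer="ridjjn" (len 6), cursors c3@2 c4@3 c1@5 c2@6, authorship ......
After op 6 (insert('d')): buffer="ridddjjdnd" (len 10), cursors c3@3 c4@5 c1@8 c2@10, authorship ..3.4..1.2
After op 7 (insert('z')): buffer="ridzddzjjdzndz" (len 14), cursors c3@4 c4@7 c1@11 c2@14, authorship ..33.44..11.22
After op 8 (delete): buffer="ridddjjdnd" (len 10), cursors c3@3 c4@5 c1@8 c2@10, authorship ..3.4..1.2

Answer: 8 10 3 5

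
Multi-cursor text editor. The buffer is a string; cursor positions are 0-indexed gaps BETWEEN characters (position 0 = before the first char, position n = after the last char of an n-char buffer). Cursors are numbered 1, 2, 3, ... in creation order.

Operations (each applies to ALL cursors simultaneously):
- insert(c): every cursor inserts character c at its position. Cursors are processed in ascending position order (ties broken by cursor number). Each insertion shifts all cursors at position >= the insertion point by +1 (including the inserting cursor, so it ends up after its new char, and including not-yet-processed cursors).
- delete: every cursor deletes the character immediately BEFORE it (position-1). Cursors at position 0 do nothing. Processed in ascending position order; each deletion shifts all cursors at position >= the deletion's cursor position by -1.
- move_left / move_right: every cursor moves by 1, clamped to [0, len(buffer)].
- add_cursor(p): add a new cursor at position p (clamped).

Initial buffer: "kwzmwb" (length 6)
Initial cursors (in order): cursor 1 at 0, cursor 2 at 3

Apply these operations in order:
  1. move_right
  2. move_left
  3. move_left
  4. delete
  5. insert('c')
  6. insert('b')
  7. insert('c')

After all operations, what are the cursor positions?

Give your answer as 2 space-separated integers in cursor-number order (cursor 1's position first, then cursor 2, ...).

Answer: 3 7

Derivation:
After op 1 (move_right): buffer="kwzmwb" (len 6), cursors c1@1 c2@4, authorship ......
After op 2 (move_left): buffer="kwzmwb" (len 6), cursors c1@0 c2@3, authorship ......
After op 3 (move_left): buffer="kwzmwb" (len 6), cursors c1@0 c2@2, authorship ......
After op 4 (delete): buffer="kzmwb" (len 5), cursors c1@0 c2@1, authorship .....
After op 5 (insert('c')): buffer="ckczmwb" (len 7), cursors c1@1 c2@3, authorship 1.2....
After op 6 (insert('b')): buffer="cbkcbzmwb" (len 9), cursors c1@2 c2@5, authorship 11.22....
After op 7 (insert('c')): buffer="cbckcbczmwb" (len 11), cursors c1@3 c2@7, authorship 111.222....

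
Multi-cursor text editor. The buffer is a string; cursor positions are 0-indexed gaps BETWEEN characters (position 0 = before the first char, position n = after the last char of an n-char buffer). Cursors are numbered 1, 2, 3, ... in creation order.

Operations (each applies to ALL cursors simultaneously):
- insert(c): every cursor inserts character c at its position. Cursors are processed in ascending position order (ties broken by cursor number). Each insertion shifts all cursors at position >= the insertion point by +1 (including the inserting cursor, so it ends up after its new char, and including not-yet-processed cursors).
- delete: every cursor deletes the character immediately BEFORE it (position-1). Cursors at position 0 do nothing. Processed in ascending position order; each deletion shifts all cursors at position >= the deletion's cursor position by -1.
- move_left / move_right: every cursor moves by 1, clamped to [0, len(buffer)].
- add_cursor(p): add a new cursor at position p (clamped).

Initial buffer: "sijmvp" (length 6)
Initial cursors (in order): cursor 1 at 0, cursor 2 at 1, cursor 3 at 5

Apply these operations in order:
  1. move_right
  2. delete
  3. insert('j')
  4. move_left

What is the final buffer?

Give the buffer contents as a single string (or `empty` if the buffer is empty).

Answer: jjjmvj

Derivation:
After op 1 (move_right): buffer="sijmvp" (len 6), cursors c1@1 c2@2 c3@6, authorship ......
After op 2 (delete): buffer="jmv" (len 3), cursors c1@0 c2@0 c3@3, authorship ...
After op 3 (insert('j')): buffer="jjjmvj" (len 6), cursors c1@2 c2@2 c3@6, authorship 12...3
After op 4 (move_left): buffer="jjjmvj" (len 6), cursors c1@1 c2@1 c3@5, authorship 12...3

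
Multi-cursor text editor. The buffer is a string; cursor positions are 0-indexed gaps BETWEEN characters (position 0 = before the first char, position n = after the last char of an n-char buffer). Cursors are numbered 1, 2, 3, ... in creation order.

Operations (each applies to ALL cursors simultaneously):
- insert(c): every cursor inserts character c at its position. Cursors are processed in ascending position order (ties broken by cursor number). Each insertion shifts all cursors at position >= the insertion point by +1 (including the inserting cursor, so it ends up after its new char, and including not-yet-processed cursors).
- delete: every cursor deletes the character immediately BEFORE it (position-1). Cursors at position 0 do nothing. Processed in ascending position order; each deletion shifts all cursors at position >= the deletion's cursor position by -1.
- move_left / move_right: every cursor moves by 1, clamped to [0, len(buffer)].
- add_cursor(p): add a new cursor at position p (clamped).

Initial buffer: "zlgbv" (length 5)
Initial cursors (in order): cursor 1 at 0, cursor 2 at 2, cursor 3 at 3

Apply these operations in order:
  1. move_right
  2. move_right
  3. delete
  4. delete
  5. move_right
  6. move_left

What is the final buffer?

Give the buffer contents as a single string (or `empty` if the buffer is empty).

Answer: empty

Derivation:
After op 1 (move_right): buffer="zlgbv" (len 5), cursors c1@1 c2@3 c3@4, authorship .....
After op 2 (move_right): buffer="zlgbv" (len 5), cursors c1@2 c2@4 c3@5, authorship .....
After op 3 (delete): buffer="zg" (len 2), cursors c1@1 c2@2 c3@2, authorship ..
After op 4 (delete): buffer="" (len 0), cursors c1@0 c2@0 c3@0, authorship 
After op 5 (move_right): buffer="" (len 0), cursors c1@0 c2@0 c3@0, authorship 
After op 6 (move_left): buffer="" (len 0), cursors c1@0 c2@0 c3@0, authorship 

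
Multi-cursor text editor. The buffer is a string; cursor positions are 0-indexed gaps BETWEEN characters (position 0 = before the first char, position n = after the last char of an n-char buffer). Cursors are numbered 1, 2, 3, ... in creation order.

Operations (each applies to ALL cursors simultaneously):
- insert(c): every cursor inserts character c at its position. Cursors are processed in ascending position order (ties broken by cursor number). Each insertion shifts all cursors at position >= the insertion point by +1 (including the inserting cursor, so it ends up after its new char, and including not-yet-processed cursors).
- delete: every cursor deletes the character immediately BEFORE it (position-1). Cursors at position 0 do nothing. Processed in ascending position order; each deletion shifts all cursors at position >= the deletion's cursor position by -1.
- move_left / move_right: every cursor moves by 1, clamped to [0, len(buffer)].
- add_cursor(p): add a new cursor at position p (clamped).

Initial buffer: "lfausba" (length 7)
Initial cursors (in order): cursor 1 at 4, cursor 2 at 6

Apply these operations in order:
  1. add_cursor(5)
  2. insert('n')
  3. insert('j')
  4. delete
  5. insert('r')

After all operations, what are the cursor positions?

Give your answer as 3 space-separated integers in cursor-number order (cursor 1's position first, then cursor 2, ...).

After op 1 (add_cursor(5)): buffer="lfausba" (len 7), cursors c1@4 c3@5 c2@6, authorship .......
After op 2 (insert('n')): buffer="lfaunsnbna" (len 10), cursors c1@5 c3@7 c2@9, authorship ....1.3.2.
After op 3 (insert('j')): buffer="lfaunjsnjbnja" (len 13), cursors c1@6 c3@9 c2@12, authorship ....11.33.22.
After op 4 (delete): buffer="lfaunsnbna" (len 10), cursors c1@5 c3@7 c2@9, authorship ....1.3.2.
After op 5 (insert('r')): buffer="lfaunrsnrbnra" (len 13), cursors c1@6 c3@9 c2@12, authorship ....11.33.22.

Answer: 6 12 9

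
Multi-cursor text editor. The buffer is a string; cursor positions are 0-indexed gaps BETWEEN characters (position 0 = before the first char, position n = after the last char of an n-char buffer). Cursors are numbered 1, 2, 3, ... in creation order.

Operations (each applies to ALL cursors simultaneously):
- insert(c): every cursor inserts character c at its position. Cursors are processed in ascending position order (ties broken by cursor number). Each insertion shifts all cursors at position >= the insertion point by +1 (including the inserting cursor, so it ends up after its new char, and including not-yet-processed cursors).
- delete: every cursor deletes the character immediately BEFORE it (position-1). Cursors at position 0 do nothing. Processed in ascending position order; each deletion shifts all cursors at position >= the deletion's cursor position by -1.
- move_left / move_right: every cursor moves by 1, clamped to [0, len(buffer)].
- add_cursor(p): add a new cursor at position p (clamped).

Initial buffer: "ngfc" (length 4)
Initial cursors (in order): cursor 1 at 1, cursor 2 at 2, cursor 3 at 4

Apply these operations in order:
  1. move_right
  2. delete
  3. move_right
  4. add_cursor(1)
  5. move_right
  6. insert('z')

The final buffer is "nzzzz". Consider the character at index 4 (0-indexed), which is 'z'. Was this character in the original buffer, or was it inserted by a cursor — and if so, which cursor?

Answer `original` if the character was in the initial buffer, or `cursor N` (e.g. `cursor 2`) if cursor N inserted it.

Answer: cursor 4

Derivation:
After op 1 (move_right): buffer="ngfc" (len 4), cursors c1@2 c2@3 c3@4, authorship ....
After op 2 (delete): buffer="n" (len 1), cursors c1@1 c2@1 c3@1, authorship .
After op 3 (move_right): buffer="n" (len 1), cursors c1@1 c2@1 c3@1, authorship .
After op 4 (add_cursor(1)): buffer="n" (len 1), cursors c1@1 c2@1 c3@1 c4@1, authorship .
After op 5 (move_right): buffer="n" (len 1), cursors c1@1 c2@1 c3@1 c4@1, authorship .
After op 6 (insert('z')): buffer="nzzzz" (len 5), cursors c1@5 c2@5 c3@5 c4@5, authorship .1234
Authorship (.=original, N=cursor N): . 1 2 3 4
Index 4: author = 4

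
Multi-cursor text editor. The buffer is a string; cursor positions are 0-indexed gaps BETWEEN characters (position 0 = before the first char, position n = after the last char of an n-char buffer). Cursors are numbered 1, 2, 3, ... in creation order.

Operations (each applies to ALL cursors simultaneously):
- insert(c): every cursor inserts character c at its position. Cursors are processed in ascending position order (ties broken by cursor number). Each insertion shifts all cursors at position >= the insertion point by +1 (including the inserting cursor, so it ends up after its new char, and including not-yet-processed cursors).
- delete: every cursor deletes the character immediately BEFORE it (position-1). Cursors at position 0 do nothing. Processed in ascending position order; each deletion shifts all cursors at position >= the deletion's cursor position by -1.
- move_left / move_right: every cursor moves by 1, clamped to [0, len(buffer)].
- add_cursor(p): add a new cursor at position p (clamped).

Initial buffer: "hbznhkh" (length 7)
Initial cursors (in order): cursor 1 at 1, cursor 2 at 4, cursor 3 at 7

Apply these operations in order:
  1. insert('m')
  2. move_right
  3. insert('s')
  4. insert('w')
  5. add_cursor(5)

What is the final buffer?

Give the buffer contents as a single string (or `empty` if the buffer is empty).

After op 1 (insert('m')): buffer="hmbznmhkhm" (len 10), cursors c1@2 c2@6 c3@10, authorship .1...2...3
After op 2 (move_right): buffer="hmbznmhkhm" (len 10), cursors c1@3 c2@7 c3@10, authorship .1...2...3
After op 3 (insert('s')): buffer="hmbsznmhskhms" (len 13), cursors c1@4 c2@9 c3@13, authorship .1.1..2.2..33
After op 4 (insert('w')): buffer="hmbswznmhswkhmsw" (len 16), cursors c1@5 c2@11 c3@16, authorship .1.11..2.22..333
After op 5 (add_cursor(5)): buffer="hmbswznmhswkhmsw" (len 16), cursors c1@5 c4@5 c2@11 c3@16, authorship .1.11..2.22..333

Answer: hmbswznmhswkhmsw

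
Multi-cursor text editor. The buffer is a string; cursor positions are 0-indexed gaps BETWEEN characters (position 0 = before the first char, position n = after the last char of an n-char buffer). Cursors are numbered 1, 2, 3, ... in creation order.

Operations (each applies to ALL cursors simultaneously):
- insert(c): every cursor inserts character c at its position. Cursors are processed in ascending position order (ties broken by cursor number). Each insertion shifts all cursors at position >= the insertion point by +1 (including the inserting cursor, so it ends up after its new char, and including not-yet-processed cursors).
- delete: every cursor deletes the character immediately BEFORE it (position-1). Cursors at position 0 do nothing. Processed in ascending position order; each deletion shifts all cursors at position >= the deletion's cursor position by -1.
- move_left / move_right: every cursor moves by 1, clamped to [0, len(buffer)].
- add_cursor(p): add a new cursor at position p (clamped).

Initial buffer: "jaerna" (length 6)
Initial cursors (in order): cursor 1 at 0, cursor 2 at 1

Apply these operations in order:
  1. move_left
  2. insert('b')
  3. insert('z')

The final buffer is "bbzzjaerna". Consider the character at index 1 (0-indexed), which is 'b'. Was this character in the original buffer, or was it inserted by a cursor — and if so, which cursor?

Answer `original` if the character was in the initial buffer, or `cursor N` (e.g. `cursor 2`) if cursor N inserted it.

After op 1 (move_left): buffer="jaerna" (len 6), cursors c1@0 c2@0, authorship ......
After op 2 (insert('b')): buffer="bbjaerna" (len 8), cursors c1@2 c2@2, authorship 12......
After op 3 (insert('z')): buffer="bbzzjaerna" (len 10), cursors c1@4 c2@4, authorship 1212......
Authorship (.=original, N=cursor N): 1 2 1 2 . . . . . .
Index 1: author = 2

Answer: cursor 2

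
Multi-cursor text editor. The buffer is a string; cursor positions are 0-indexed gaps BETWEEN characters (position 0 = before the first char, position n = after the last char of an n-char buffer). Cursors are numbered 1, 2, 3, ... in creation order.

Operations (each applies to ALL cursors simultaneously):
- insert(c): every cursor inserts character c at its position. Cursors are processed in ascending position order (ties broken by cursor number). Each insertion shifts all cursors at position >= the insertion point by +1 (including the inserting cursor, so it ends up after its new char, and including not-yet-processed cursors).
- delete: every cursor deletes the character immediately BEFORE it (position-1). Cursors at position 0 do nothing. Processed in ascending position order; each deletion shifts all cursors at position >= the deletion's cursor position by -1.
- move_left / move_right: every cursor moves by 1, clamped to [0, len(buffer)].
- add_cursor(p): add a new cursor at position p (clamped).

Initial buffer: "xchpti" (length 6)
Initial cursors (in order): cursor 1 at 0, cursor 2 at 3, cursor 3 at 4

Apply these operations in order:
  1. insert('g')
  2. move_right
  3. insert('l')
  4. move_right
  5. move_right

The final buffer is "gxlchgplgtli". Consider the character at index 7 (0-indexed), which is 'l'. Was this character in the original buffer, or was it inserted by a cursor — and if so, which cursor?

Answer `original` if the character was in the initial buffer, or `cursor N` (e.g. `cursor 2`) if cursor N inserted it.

Answer: cursor 2

Derivation:
After op 1 (insert('g')): buffer="gxchgpgti" (len 9), cursors c1@1 c2@5 c3@7, authorship 1...2.3..
After op 2 (move_right): buffer="gxchgpgti" (len 9), cursors c1@2 c2@6 c3@8, authorship 1...2.3..
After op 3 (insert('l')): buffer="gxlchgplgtli" (len 12), cursors c1@3 c2@8 c3@11, authorship 1.1..2.23.3.
After op 4 (move_right): buffer="gxlchgplgtli" (len 12), cursors c1@4 c2@9 c3@12, authorship 1.1..2.23.3.
After op 5 (move_right): buffer="gxlchgplgtli" (len 12), cursors c1@5 c2@10 c3@12, authorship 1.1..2.23.3.
Authorship (.=original, N=cursor N): 1 . 1 . . 2 . 2 3 . 3 .
Index 7: author = 2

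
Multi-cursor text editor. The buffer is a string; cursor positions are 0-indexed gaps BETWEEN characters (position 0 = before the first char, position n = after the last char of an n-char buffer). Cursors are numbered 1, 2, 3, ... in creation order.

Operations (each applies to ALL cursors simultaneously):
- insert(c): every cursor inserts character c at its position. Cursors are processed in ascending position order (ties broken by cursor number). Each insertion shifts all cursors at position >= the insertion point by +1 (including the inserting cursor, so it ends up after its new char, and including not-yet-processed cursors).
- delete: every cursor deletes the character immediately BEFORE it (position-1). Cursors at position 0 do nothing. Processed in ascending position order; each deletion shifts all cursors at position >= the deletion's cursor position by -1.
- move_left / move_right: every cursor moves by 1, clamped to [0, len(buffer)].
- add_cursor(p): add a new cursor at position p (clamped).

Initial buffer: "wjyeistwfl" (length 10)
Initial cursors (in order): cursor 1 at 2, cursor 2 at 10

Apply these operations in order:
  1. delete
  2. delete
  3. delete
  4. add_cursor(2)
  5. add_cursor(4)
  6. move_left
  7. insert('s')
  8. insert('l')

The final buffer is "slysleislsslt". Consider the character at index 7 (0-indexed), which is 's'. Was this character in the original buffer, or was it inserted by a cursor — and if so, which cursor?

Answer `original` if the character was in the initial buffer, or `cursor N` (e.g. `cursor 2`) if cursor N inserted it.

Answer: cursor 4

Derivation:
After op 1 (delete): buffer="wyeistwf" (len 8), cursors c1@1 c2@8, authorship ........
After op 2 (delete): buffer="yeistw" (len 6), cursors c1@0 c2@6, authorship ......
After op 3 (delete): buffer="yeist" (len 5), cursors c1@0 c2@5, authorship .....
After op 4 (add_cursor(2)): buffer="yeist" (len 5), cursors c1@0 c3@2 c2@5, authorship .....
After op 5 (add_cursor(4)): buffer="yeist" (len 5), cursors c1@0 c3@2 c4@4 c2@5, authorship .....
After op 6 (move_left): buffer="yeist" (len 5), cursors c1@0 c3@1 c4@3 c2@4, authorship .....
After op 7 (insert('s')): buffer="syseissst" (len 9), cursors c1@1 c3@3 c4@6 c2@8, authorship 1.3..4.2.
After op 8 (insert('l')): buffer="slysleislsslt" (len 13), cursors c1@2 c3@5 c4@9 c2@12, authorship 11.33..44.22.
Authorship (.=original, N=cursor N): 1 1 . 3 3 . . 4 4 . 2 2 .
Index 7: author = 4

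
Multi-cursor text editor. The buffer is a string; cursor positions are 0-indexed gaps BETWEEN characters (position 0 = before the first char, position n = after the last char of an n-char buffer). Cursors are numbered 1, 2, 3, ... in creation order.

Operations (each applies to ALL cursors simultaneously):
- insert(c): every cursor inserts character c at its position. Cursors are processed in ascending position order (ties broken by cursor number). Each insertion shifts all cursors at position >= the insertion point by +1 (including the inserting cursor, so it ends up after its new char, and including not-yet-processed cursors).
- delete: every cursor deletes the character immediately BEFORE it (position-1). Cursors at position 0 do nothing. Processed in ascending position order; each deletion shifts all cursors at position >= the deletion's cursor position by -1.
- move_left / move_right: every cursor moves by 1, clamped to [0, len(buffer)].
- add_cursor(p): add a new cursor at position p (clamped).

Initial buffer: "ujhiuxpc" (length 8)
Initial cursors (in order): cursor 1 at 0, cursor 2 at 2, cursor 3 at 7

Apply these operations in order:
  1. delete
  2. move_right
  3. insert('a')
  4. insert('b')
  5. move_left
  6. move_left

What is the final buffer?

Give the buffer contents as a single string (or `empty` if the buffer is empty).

Answer: uabhabiuxcab

Derivation:
After op 1 (delete): buffer="uhiuxc" (len 6), cursors c1@0 c2@1 c3@5, authorship ......
After op 2 (move_right): buffer="uhiuxc" (len 6), cursors c1@1 c2@2 c3@6, authorship ......
After op 3 (insert('a')): buffer="uahaiuxca" (len 9), cursors c1@2 c2@4 c3@9, authorship .1.2....3
After op 4 (insert('b')): buffer="uabhabiuxcab" (len 12), cursors c1@3 c2@6 c3@12, authorship .11.22....33
After op 5 (move_left): buffer="uabhabiuxcab" (len 12), cursors c1@2 c2@5 c3@11, authorship .11.22....33
After op 6 (move_left): buffer="uabhabiuxcab" (len 12), cursors c1@1 c2@4 c3@10, authorship .11.22....33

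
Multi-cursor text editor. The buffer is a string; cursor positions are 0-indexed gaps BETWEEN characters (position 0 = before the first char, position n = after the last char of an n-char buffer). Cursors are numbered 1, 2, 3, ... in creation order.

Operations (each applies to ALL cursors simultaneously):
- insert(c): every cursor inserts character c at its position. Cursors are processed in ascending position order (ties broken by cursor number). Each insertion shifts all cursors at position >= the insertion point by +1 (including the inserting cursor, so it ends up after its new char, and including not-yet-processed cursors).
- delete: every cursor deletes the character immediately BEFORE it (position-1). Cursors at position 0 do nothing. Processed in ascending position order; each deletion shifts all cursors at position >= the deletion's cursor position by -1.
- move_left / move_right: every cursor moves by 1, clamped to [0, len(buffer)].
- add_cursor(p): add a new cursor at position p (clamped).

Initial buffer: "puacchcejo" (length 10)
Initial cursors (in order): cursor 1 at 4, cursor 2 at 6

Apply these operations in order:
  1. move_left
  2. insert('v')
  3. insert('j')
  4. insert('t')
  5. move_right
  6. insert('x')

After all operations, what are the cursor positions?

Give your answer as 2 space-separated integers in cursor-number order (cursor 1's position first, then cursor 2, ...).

After op 1 (move_left): buffer="puacchcejo" (len 10), cursors c1@3 c2@5, authorship ..........
After op 2 (insert('v')): buffer="puavccvhcejo" (len 12), cursors c1@4 c2@7, authorship ...1..2.....
After op 3 (insert('j')): buffer="puavjccvjhcejo" (len 14), cursors c1@5 c2@9, authorship ...11..22.....
After op 4 (insert('t')): buffer="puavjtccvjthcejo" (len 16), cursors c1@6 c2@11, authorship ...111..222.....
After op 5 (move_right): buffer="puavjtccvjthcejo" (len 16), cursors c1@7 c2@12, authorship ...111..222.....
After op 6 (insert('x')): buffer="puavjtcxcvjthxcejo" (len 18), cursors c1@8 c2@14, authorship ...111.1.222.2....

Answer: 8 14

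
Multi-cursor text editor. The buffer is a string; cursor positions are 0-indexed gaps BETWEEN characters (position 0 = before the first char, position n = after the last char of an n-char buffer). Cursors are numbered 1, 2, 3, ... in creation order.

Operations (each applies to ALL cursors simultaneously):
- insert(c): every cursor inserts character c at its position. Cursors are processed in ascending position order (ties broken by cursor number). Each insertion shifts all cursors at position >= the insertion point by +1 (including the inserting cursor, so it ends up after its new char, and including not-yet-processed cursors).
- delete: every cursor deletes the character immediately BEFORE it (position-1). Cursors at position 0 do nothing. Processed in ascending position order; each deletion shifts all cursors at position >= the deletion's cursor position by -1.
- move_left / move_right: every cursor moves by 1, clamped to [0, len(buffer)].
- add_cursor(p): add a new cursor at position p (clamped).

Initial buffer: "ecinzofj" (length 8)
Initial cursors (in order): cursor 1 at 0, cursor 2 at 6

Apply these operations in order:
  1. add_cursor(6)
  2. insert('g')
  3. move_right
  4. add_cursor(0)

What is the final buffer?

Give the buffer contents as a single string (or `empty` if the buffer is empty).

Answer: gecinzoggfj

Derivation:
After op 1 (add_cursor(6)): buffer="ecinzofj" (len 8), cursors c1@0 c2@6 c3@6, authorship ........
After op 2 (insert('g')): buffer="gecinzoggfj" (len 11), cursors c1@1 c2@9 c3@9, authorship 1......23..
After op 3 (move_right): buffer="gecinzoggfj" (len 11), cursors c1@2 c2@10 c3@10, authorship 1......23..
After op 4 (add_cursor(0)): buffer="gecinzoggfj" (len 11), cursors c4@0 c1@2 c2@10 c3@10, authorship 1......23..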